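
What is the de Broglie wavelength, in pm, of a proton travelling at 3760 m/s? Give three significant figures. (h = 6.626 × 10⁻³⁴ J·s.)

λ = 105 pm

p = mv = 1.673 × 10⁻²⁷ × 3760 = 6.290 × 10⁻²⁴ kg·m/s.
λ = h/p = 6.626 × 10⁻³⁴ / 6.290 × 10⁻²⁴ = 1.05 × 10⁻¹⁰ m = 105 pm.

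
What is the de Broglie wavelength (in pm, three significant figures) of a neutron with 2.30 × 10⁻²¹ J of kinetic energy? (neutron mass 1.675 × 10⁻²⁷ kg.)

p = √(2mKE) = √(2 × 1.675 × 10⁻²⁷ × 2.300 × 10⁻²¹) = 2.776 × 10⁻²⁴ kg·m/s.
λ = h/p = 6.626 × 10⁻³⁴ / 2.776 × 10⁻²⁴ = 2.39 × 10⁻¹⁰ m = 239 pm.

λ = 239 pm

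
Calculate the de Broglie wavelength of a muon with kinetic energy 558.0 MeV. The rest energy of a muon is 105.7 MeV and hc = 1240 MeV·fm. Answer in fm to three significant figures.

Total energy E = KE + m₀c² = 558.0 + 105.7 = 663.7 MeV.
(pc)² = E² − (m₀c²)² = (663.7)² − (105.7)² = 4.293 × 10⁵ MeV², so pc = 655.2 MeV.
λ = hc/(pc) = 1240 MeV·fm / 655.2 MeV = 1.89 fm.

λ = 1.89 fm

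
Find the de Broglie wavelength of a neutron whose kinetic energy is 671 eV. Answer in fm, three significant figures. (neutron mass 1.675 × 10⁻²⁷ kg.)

λ = 1100 fm

KE = 671 eV = 1.075 × 10⁻¹⁶ J.
p = √(2mKE) = √(2 × 1.675 × 10⁻²⁷ × 1.075 × 10⁻¹⁶) = 6.001 × 10⁻²² kg·m/s.
λ = h/p = 6.626 × 10⁻³⁴ / 6.001 × 10⁻²² = 1.10 × 10⁻¹² m = 1100 fm.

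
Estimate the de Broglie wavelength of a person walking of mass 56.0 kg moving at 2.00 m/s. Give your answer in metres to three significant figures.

λ = 5.92 × 10⁻³⁶ m

p = mv = 56.0 × 2.00 = 1.120 × 10² kg·m/s.
λ = h/p = 6.626 × 10⁻³⁴ / 1.120 × 10² = 5.92 × 10⁻³⁶ m.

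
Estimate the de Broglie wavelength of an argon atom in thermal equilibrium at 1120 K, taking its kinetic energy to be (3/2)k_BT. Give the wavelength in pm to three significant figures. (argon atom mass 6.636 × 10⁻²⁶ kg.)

λ = 11.9 pm

KE = (3/2)k_BT = 1.5 × 1.381 × 10⁻²³ × 1120 = 2.320 × 10⁻²⁰ J.
p = √(2mKE) = √(2 × 6.636 × 10⁻²⁶ × 2.320 × 10⁻²⁰) = 5.549 × 10⁻²³ kg·m/s.
λ = h/p = 1.19 × 10⁻¹¹ m = 11.9 pm.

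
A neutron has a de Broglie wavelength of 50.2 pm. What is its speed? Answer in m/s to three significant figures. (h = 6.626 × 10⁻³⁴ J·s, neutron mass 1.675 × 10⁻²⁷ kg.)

p = h/λ = 6.626 × 10⁻³⁴ / 5.020 × 10⁻¹¹ = 1.320 × 10⁻²³ kg·m/s.
v = p/m = 1.320 × 10⁻²³ / 1.675 × 10⁻²⁷ = 7.88 × 10³ m/s = 7880 m/s.

v = 7880 m/s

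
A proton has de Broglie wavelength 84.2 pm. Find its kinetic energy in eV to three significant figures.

p = h/λ = 6.626 × 10⁻³⁴ / 8.420 × 10⁻¹¹ = 7.869 × 10⁻²⁴ kg·m/s.
KE = p²/(2m) = (7.869 × 10⁻²⁴)² / (2 × 1.673 × 10⁻²⁷) = 1.851 × 10⁻²⁰ J = 0.116 eV.

KE = 0.116 eV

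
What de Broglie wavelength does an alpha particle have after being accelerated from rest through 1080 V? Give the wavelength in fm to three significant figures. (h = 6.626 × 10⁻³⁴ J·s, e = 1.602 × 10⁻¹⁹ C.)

KE = 2eV = 2 × 1.602 × 10⁻¹⁹ × 1080 = 3.460 × 10⁻¹⁶ J.
p = √(2mKE) = √(2 × 6.645 × 10⁻²⁷ × 3.460 × 10⁻¹⁶) = 2.144 × 10⁻²¹ kg·m/s.
λ = h/p = 6.626 × 10⁻³⁴ / 2.144 × 10⁻²¹ = 3.09 × 10⁻¹³ m = 309 fm.

λ = 309 fm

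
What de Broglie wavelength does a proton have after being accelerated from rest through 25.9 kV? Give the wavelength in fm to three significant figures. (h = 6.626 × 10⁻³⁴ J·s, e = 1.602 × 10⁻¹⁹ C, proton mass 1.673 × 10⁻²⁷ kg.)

λ = 178 fm

KE = eV = 1.602 × 10⁻¹⁹ × 2.590 × 10⁴ = 4.149 × 10⁻¹⁵ J.
p = √(2mKE) = √(2 × 1.673 × 10⁻²⁷ × 4.149 × 10⁻¹⁵) = 3.726 × 10⁻²¹ kg·m/s.
λ = h/p = 6.626 × 10⁻³⁴ / 3.726 × 10⁻²¹ = 1.78 × 10⁻¹³ m = 178 fm.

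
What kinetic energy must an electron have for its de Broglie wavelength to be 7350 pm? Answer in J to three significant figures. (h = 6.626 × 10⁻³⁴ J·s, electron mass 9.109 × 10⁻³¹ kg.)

KE = 4.46 × 10⁻²¹ J

p = h/λ = 6.626 × 10⁻³⁴ / 7.350 × 10⁻⁹ = 9.015 × 10⁻²⁶ kg·m/s.
KE = p²/(2m) = (9.015 × 10⁻²⁶)² / (2 × 9.109 × 10⁻³¹) = 4.461 × 10⁻²¹ J = 4.46 × 10⁻²¹ J.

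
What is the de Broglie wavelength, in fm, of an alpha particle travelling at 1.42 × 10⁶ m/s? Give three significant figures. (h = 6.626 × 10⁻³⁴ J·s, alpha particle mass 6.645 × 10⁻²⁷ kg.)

λ = 70.2 fm

p = mv = 6.645 × 10⁻²⁷ × 1.42 × 10⁶ = 9.436 × 10⁻²¹ kg·m/s.
λ = h/p = 6.626 × 10⁻³⁴ / 9.436 × 10⁻²¹ = 7.02 × 10⁻¹⁴ m = 70.2 fm.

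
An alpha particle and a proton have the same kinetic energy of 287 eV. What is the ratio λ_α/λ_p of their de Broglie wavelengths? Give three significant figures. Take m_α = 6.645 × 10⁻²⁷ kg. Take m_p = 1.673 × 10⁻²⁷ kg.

λ_α/λ_p = 0.502

At fixed KE, p = √(2mKE) so λ = h/p ∝ 1/√m.
λ_α/λ_p = √(m_p/m_α) = √(1.673 × 10⁻²⁷/6.645 × 10⁻²⁷) = √(0.2518) = 0.502.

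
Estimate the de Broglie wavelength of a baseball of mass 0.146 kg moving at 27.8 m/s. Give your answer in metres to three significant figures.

λ = 1.63 × 10⁻³⁴ m

p = mv = 0.146 × 27.8 = 4.059 kg·m/s.
λ = h/p = 6.626 × 10⁻³⁴ / 4.059 = 1.63 × 10⁻³⁴ m.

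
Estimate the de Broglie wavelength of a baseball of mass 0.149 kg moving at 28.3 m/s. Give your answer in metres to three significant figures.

λ = 1.57 × 10⁻³⁴ m

p = mv = 0.149 × 28.3 = 4.217 kg·m/s.
λ = h/p = 6.626 × 10⁻³⁴ / 4.217 = 1.57 × 10⁻³⁴ m.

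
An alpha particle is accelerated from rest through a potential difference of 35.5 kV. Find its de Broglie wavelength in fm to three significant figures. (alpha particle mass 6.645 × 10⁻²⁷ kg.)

KE = 2eV = 2 × 1.602 × 10⁻¹⁹ × 3.550 × 10⁴ = 1.137 × 10⁻¹⁴ J.
p = √(2mKE) = √(2 × 6.645 × 10⁻²⁷ × 1.137 × 10⁻¹⁴) = 1.229 × 10⁻²⁰ kg·m/s.
λ = h/p = 6.626 × 10⁻³⁴ / 1.229 × 10⁻²⁰ = 5.39 × 10⁻¹⁴ m = 53.9 fm.

λ = 53.9 fm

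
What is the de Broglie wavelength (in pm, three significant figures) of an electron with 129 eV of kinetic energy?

KE = 129 eV = 2.067 × 10⁻¹⁷ J.
p = √(2mKE) = √(2 × 9.109 × 10⁻³¹ × 2.067 × 10⁻¹⁷) = 6.136 × 10⁻²⁴ kg·m/s.
λ = h/p = 6.626 × 10⁻³⁴ / 6.136 × 10⁻²⁴ = 1.08 × 10⁻¹⁰ m = 108 pm.

λ = 108 pm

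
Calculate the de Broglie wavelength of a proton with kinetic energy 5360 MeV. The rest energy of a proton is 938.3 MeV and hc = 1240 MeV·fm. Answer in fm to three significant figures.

λ = 0.199 fm

Total energy E = KE + m₀c² = 5360 + 938.3 = 6298.3 MeV.
(pc)² = E² − (m₀c²)² = (6298.3)² − (938.3)² = 3.879 × 10⁷ MeV², so pc = 6228 MeV.
λ = hc/(pc) = 1240 MeV·fm / 6228 MeV = 0.199 fm.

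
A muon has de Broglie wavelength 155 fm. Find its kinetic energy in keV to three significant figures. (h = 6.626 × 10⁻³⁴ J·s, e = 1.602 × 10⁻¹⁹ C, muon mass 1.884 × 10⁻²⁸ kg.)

p = h/λ = 6.626 × 10⁻³⁴ / 1.550 × 10⁻¹³ = 4.275 × 10⁻²¹ kg·m/s.
KE = p²/(2m) = (4.275 × 10⁻²¹)² / (2 × 1.884 × 10⁻²⁸) = 4.850 × 10⁻¹⁴ J = 303 keV.

KE = 303 keV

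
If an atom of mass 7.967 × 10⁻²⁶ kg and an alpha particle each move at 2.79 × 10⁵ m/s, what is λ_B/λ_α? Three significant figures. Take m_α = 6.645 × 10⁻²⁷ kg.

At fixed v, p = mv so λ = h/(mv) ∝ 1/m.
λ_B/λ_α = m_α/m_B = 6.645 × 10⁻²⁷/7.967 × 10⁻²⁶ = 0.0834.

λ_B/λ_α = 0.0834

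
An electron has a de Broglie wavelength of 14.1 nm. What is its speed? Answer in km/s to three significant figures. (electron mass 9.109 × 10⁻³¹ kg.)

v = 51.6 km/s

p = h/λ = 6.626 × 10⁻³⁴ / 1.410 × 10⁻⁸ = 4.699 × 10⁻²⁶ kg·m/s.
v = p/m = 4.699 × 10⁻²⁶ / 9.109 × 10⁻³¹ = 5.16 × 10⁴ m/s = 51.6 km/s.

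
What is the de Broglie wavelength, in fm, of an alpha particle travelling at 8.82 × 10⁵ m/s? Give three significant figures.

λ = 113 fm

p = mv = 6.645 × 10⁻²⁷ × 8.82 × 10⁵ = 5.861 × 10⁻²¹ kg·m/s.
λ = h/p = 6.626 × 10⁻³⁴ / 5.861 × 10⁻²¹ = 1.13 × 10⁻¹³ m = 113 fm.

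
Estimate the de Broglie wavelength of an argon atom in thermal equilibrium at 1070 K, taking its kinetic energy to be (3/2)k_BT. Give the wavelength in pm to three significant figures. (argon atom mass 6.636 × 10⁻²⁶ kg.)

λ = 12.2 pm

KE = (3/2)k_BT = 1.5 × 1.381 × 10⁻²³ × 1070 = 2.217 × 10⁻²⁰ J.
p = √(2mKE) = √(2 × 6.636 × 10⁻²⁶ × 2.217 × 10⁻²⁰) = 5.424 × 10⁻²³ kg·m/s.
λ = h/p = 1.22 × 10⁻¹¹ m = 12.2 pm.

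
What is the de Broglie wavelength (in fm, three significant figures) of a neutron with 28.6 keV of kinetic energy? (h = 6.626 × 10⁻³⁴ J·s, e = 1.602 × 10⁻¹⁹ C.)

λ = 169 fm

KE = 28.6 keV = 4.582 × 10⁻¹⁵ J.
p = √(2mKE) = √(2 × 1.675 × 10⁻²⁷ × 4.582 × 10⁻¹⁵) = 3.918 × 10⁻²¹ kg·m/s.
λ = h/p = 6.626 × 10⁻³⁴ / 3.918 × 10⁻²¹ = 1.69 × 10⁻¹³ m = 169 fm.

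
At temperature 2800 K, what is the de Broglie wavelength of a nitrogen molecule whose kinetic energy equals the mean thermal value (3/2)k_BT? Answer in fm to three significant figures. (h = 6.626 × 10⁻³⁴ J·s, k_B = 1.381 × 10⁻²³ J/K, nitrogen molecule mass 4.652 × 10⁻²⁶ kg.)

KE = (3/2)k_BT = 1.5 × 1.381 × 10⁻²³ × 2800 = 5.800 × 10⁻²⁰ J.
p = √(2mKE) = √(2 × 4.652 × 10⁻²⁶ × 5.800 × 10⁻²⁰) = 7.346 × 10⁻²³ kg·m/s.
λ = h/p = 9.02 × 10⁻¹² m = 9020 fm.

λ = 9020 fm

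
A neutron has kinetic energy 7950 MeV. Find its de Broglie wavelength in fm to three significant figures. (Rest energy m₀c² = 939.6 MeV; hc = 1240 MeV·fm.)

λ = 0.140 fm

Total energy E = KE + m₀c² = 7950 + 939.6 = 8889.6 MeV.
(pc)² = E² − (m₀c²)² = (8889.6)² − (939.6)² = 7.814 × 10⁷ MeV², so pc = 8840 MeV.
λ = hc/(pc) = 1240 MeV·fm / 8840 MeV = 0.140 fm.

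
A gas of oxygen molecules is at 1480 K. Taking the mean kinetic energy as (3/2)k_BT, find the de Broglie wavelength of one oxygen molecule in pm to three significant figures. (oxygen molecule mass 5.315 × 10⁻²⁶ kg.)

λ = 11.6 pm

KE = (3/2)k_BT = 1.5 × 1.381 × 10⁻²³ × 1480 = 3.066 × 10⁻²⁰ J.
p = √(2mKE) = √(2 × 5.315 × 10⁻²⁶ × 3.066 × 10⁻²⁰) = 5.709 × 10⁻²³ kg·m/s.
λ = h/p = 1.16 × 10⁻¹¹ m = 11.6 pm.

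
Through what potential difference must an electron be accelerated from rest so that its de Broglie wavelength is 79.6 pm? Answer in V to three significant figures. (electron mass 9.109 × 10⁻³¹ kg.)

V = 237 V

p = h/λ = 6.626 × 10⁻³⁴ / 7.960 × 10⁻¹¹ = 8.324 × 10⁻²⁴ kg·m/s.
KE = p²/(2m) = 3.803 × 10⁻¹⁷ J.
V = KE/e = 3.803 × 10⁻¹⁷ / (1.602 × 10⁻¹⁹) = 237 V.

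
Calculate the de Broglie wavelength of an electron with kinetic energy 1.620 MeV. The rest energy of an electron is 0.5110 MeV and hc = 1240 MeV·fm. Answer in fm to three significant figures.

λ = 599 fm

Total energy E = KE + m₀c² = 1.620 + 0.5110 = 2.1310 MeV.
(pc)² = E² − (m₀c²)² = (2.1310)² − (0.5110)² = 4.280 MeV², so pc = 2.069 MeV.
λ = hc/(pc) = 1240 MeV·fm / 2.069 MeV = 599 fm.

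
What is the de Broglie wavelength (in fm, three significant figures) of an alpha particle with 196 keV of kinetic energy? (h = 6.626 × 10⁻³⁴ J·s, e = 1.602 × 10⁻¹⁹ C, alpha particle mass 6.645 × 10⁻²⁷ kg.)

λ = 32.4 fm

KE = 196 keV = 3.140 × 10⁻¹⁴ J.
p = √(2mKE) = √(2 × 6.645 × 10⁻²⁷ × 3.140 × 10⁻¹⁴) = 2.043 × 10⁻²⁰ kg·m/s.
λ = h/p = 6.626 × 10⁻³⁴ / 2.043 × 10⁻²⁰ = 3.24 × 10⁻¹⁴ m = 32.4 fm.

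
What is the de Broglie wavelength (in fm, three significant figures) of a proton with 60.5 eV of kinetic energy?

KE = 60.5 eV = 9.692 × 10⁻¹⁸ J.
p = √(2mKE) = √(2 × 1.673 × 10⁻²⁷ × 9.692 × 10⁻¹⁸) = 1.801 × 10⁻²² kg·m/s.
λ = h/p = 6.626 × 10⁻³⁴ / 1.801 × 10⁻²² = 3.68 × 10⁻¹² m = 3680 fm.

λ = 3680 fm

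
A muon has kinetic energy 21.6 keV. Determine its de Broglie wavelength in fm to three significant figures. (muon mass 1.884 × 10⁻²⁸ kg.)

λ = 580 fm

KE = 21.6 keV = 3.460 × 10⁻¹⁵ J.
p = √(2mKE) = √(2 × 1.884 × 10⁻²⁸ × 3.460 × 10⁻¹⁵) = 1.142 × 10⁻²¹ kg·m/s.
λ = h/p = 6.626 × 10⁻³⁴ / 1.142 × 10⁻²¹ = 5.80 × 10⁻¹³ m = 580 fm.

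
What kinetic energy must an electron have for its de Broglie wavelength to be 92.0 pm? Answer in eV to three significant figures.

KE = 178 eV

p = h/λ = 6.626 × 10⁻³⁴ / 9.200 × 10⁻¹¹ = 7.202 × 10⁻²⁴ kg·m/s.
KE = p²/(2m) = (7.202 × 10⁻²⁴)² / (2 × 9.109 × 10⁻³¹) = 2.847 × 10⁻¹⁷ J = 178 eV.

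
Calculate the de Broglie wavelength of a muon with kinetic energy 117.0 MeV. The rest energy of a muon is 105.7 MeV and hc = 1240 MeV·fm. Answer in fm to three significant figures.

Total energy E = KE + m₀c² = 117.0 + 105.7 = 222.7 MeV.
(pc)² = E² − (m₀c²)² = (222.7)² − (105.7)² = 3.842 × 10⁴ MeV², so pc = 196.0 MeV.
λ = hc/(pc) = 1240 MeV·fm / 196.0 MeV = 6.33 fm.

λ = 6.33 fm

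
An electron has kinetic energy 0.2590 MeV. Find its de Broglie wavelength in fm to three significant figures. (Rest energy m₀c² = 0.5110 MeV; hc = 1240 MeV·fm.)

λ = 2150 fm

Total energy E = KE + m₀c² = 0.2590 + 0.5110 = 0.7700 MeV.
(pc)² = E² − (m₀c²)² = (0.7700)² − (0.5110)² = 0.3318 MeV², so pc = 0.5760 MeV.
λ = hc/(pc) = 1240 MeV·fm / 0.5760 MeV = 2150 fm.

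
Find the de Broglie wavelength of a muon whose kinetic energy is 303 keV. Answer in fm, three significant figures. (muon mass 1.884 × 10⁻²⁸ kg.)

λ = 155 fm

KE = 303 keV = 4.854 × 10⁻¹⁴ J.
p = √(2mKE) = √(2 × 1.884 × 10⁻²⁸ × 4.854 × 10⁻¹⁴) = 4.277 × 10⁻²¹ kg·m/s.
λ = h/p = 6.626 × 10⁻³⁴ / 4.277 × 10⁻²¹ = 1.55 × 10⁻¹³ m = 155 fm.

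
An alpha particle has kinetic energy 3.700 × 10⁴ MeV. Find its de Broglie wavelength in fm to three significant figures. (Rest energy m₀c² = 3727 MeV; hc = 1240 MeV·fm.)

Total energy E = KE + m₀c² = 3.700 × 10⁴ + 3727 = 40727 MeV.
(pc)² = E² − (m₀c²)² = (40727)² − (3727)² = 1.645 × 10⁹ MeV², so pc = 4.056 × 10⁴ MeV.
λ = hc/(pc) = 1240 MeV·fm / 4.056 × 10⁴ MeV = 0.0306 fm.

λ = 0.0306 fm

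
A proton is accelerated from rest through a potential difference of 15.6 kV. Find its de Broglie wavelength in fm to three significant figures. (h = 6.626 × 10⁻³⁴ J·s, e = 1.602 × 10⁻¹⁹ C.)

KE = eV = 1.602 × 10⁻¹⁹ × 1.560 × 10⁴ = 2.499 × 10⁻¹⁵ J.
p = √(2mKE) = √(2 × 1.673 × 10⁻²⁷ × 2.499 × 10⁻¹⁵) = 2.892 × 10⁻²¹ kg·m/s.
λ = h/p = 6.626 × 10⁻³⁴ / 2.892 × 10⁻²¹ = 2.29 × 10⁻¹³ m = 229 fm.

λ = 229 fm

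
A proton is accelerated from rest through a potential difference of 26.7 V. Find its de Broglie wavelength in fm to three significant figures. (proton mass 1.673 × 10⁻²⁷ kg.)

KE = eV = 1.602 × 10⁻¹⁹ × 26.70 = 4.277 × 10⁻¹⁸ J.
p = √(2mKE) = √(2 × 1.673 × 10⁻²⁷ × 4.277 × 10⁻¹⁸) = 1.196 × 10⁻²² kg·m/s.
λ = h/p = 6.626 × 10⁻³⁴ / 1.196 × 10⁻²² = 5.54 × 10⁻¹² m = 5540 fm.

λ = 5540 fm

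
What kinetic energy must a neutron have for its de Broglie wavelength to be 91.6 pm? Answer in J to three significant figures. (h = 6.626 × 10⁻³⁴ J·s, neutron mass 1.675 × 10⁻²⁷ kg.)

p = h/λ = 6.626 × 10⁻³⁴ / 9.160 × 10⁻¹¹ = 7.234 × 10⁻²⁴ kg·m/s.
KE = p²/(2m) = (7.234 × 10⁻²⁴)² / (2 × 1.675 × 10⁻²⁷) = 1.562 × 10⁻²⁰ J = 1.56 × 10⁻²⁰ J.

KE = 1.56 × 10⁻²⁰ J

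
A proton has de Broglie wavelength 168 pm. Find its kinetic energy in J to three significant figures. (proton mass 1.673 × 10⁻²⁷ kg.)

KE = 4.65 × 10⁻²¹ J

p = h/λ = 6.626 × 10⁻³⁴ / 1.680 × 10⁻¹⁰ = 3.944 × 10⁻²⁴ kg·m/s.
KE = p²/(2m) = (3.944 × 10⁻²⁴)² / (2 × 1.673 × 10⁻²⁷) = 4.649 × 10⁻²¹ J = 4.65 × 10⁻²¹ J.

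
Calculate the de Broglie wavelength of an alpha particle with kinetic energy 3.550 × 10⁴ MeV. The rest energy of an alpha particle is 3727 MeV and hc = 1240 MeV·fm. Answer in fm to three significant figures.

λ = 0.0318 fm

Total energy E = KE + m₀c² = 3.550 × 10⁴ + 3727 = 39227 MeV.
(pc)² = E² − (m₀c²)² = (39227)² − (3727)² = 1.525 × 10⁹ MeV², so pc = 3.905 × 10⁴ MeV.
λ = hc/(pc) = 1240 MeV·fm / 3.905 × 10⁴ MeV = 0.0318 fm.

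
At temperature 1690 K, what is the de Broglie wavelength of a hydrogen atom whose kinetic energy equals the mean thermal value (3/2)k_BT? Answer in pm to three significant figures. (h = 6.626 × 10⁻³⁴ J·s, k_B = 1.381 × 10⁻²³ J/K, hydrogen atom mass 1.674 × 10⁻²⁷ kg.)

KE = (3/2)k_BT = 1.5 × 1.381 × 10⁻²³ × 1690 = 3.501 × 10⁻²⁰ J.
p = √(2mKE) = √(2 × 1.674 × 10⁻²⁷ × 3.501 × 10⁻²⁰) = 1.083 × 10⁻²³ kg·m/s.
λ = h/p = 6.12 × 10⁻¹¹ m = 61.2 pm.

λ = 61.2 pm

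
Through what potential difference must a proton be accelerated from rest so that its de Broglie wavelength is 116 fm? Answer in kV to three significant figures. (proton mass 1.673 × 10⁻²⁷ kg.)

p = h/λ = 6.626 × 10⁻³⁴ / 1.160 × 10⁻¹³ = 5.712 × 10⁻²¹ kg·m/s.
KE = p²/(2m) = 9.751 × 10⁻¹⁵ J.
V = KE/e = 9.751 × 10⁻¹⁵ / (1.602 × 10⁻¹⁹) = 60.9 kV.

V = 60.9 kV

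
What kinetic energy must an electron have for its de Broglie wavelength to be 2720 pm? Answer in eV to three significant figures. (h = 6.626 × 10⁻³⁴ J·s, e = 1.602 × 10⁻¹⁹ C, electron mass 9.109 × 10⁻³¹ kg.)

p = h/λ = 6.626 × 10⁻³⁴ / 2.720 × 10⁻⁹ = 2.436 × 10⁻²⁵ kg·m/s.
KE = p²/(2m) = (2.436 × 10⁻²⁵)² / (2 × 9.109 × 10⁻³¹) = 3.257 × 10⁻²⁰ J = 0.203 eV.

KE = 0.203 eV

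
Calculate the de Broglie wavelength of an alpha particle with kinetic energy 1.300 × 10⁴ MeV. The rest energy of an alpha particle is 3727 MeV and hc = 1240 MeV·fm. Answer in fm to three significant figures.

Total energy E = KE + m₀c² = 1.300 × 10⁴ + 3727 = 16727 MeV.
(pc)² = E² − (m₀c²)² = (16727)² − (3727)² = 2.659 × 10⁸ MeV², so pc = 1.631 × 10⁴ MeV.
λ = hc/(pc) = 1240 MeV·fm / 1.631 × 10⁴ MeV = 0.0760 fm.

λ = 0.0760 fm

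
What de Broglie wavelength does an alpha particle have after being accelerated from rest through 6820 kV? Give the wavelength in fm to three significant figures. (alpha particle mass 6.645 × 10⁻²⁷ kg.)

KE = 2eV = 2 × 1.602 × 10⁻¹⁹ × 6.820 × 10⁶ = 2.185 × 10⁻¹² J.
p = √(2mKE) = √(2 × 6.645 × 10⁻²⁷ × 2.185 × 10⁻¹²) = 1.704 × 10⁻¹⁹ kg·m/s.
λ = h/p = 6.626 × 10⁻³⁴ / 1.704 × 10⁻¹⁹ = 3.89 × 10⁻¹⁵ m = 3.89 fm.

λ = 3.89 fm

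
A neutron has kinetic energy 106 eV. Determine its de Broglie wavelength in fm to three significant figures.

λ = 2780 fm

KE = 106 eV = 1.698 × 10⁻¹⁷ J.
p = √(2mKE) = √(2 × 1.675 × 10⁻²⁷ × 1.698 × 10⁻¹⁷) = 2.385 × 10⁻²² kg·m/s.
λ = h/p = 6.626 × 10⁻³⁴ / 2.385 × 10⁻²² = 2.78 × 10⁻¹² m = 2780 fm.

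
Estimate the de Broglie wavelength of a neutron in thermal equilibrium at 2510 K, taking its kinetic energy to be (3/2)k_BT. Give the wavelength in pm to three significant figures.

λ = 50.2 pm

KE = (3/2)k_BT = 1.5 × 1.381 × 10⁻²³ × 2510 = 5.199 × 10⁻²⁰ J.
p = √(2mKE) = √(2 × 1.675 × 10⁻²⁷ × 5.199 × 10⁻²⁰) = 1.320 × 10⁻²³ kg·m/s.
λ = h/p = 5.02 × 10⁻¹¹ m = 50.2 pm.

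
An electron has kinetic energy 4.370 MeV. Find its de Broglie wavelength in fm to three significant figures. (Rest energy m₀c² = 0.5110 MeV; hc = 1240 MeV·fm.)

Total energy E = KE + m₀c² = 4.370 + 0.5110 = 4.8810 MeV.
(pc)² = E² − (m₀c²)² = (4.8810)² − (0.5110)² = 23.56 MeV², so pc = 4.854 MeV.
λ = hc/(pc) = 1240 MeV·fm / 4.854 MeV = 255 fm.

λ = 255 fm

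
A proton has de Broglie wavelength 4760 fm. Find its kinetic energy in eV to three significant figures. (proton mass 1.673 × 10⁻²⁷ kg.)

p = h/λ = 6.626 × 10⁻³⁴ / 4.760 × 10⁻¹² = 1.392 × 10⁻²² kg·m/s.
KE = p²/(2m) = (1.392 × 10⁻²²)² / (2 × 1.673 × 10⁻²⁷) = 5.791 × 10⁻¹⁸ J = 36.1 eV.

KE = 36.1 eV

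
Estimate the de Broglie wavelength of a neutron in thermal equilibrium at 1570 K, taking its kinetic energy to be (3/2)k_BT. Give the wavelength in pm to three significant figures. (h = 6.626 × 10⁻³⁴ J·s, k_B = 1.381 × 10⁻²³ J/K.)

λ = 63.5 pm

KE = (3/2)k_BT = 1.5 × 1.381 × 10⁻²³ × 1570 = 3.252 × 10⁻²⁰ J.
p = √(2mKE) = √(2 × 1.675 × 10⁻²⁷ × 3.252 × 10⁻²⁰) = 1.044 × 10⁻²³ kg·m/s.
λ = h/p = 6.35 × 10⁻¹¹ m = 63.5 pm.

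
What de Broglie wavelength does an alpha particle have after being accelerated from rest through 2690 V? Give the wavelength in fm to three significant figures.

KE = 2eV = 2 × 1.602 × 10⁻¹⁹ × 2690 = 8.619 × 10⁻¹⁶ J.
p = √(2mKE) = √(2 × 6.645 × 10⁻²⁷ × 8.619 × 10⁻¹⁶) = 3.384 × 10⁻²¹ kg·m/s.
λ = h/p = 6.626 × 10⁻³⁴ / 3.384 × 10⁻²¹ = 1.96 × 10⁻¹³ m = 196 fm.

λ = 196 fm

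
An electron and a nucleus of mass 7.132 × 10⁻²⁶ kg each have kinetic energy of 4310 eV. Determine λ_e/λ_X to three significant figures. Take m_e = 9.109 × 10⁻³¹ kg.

At fixed KE, p = √(2mKE) so λ = h/p ∝ 1/√m.
λ_e/λ_X = √(m_X/m_e) = √(7.132 × 10⁻²⁶/9.109 × 10⁻³¹) = √(7.830 × 10⁴) = 280.

λ_e/λ_X = 280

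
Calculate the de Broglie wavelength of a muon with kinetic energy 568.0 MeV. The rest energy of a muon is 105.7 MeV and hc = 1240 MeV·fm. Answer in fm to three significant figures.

Total energy E = KE + m₀c² = 568.0 + 105.7 = 673.7 MeV.
(pc)² = E² − (m₀c²)² = (673.7)² − (105.7)² = 4.427 × 10⁵ MeV², so pc = 665.4 MeV.
λ = hc/(pc) = 1240 MeV·fm / 665.4 MeV = 1.86 fm.

λ = 1.86 fm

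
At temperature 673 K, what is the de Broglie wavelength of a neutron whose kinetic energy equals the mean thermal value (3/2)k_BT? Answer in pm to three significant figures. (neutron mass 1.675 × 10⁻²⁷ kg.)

λ = 97.0 pm

KE = (3/2)k_BT = 1.5 × 1.381 × 10⁻²³ × 673 = 1.394 × 10⁻²⁰ J.
p = √(2mKE) = √(2 × 1.675 × 10⁻²⁷ × 1.394 × 10⁻²⁰) = 6.834 × 10⁻²⁴ kg·m/s.
λ = h/p = 9.70 × 10⁻¹¹ m = 97.0 pm.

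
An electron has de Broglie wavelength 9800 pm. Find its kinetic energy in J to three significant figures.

p = h/λ = 6.626 × 10⁻³⁴ / 9.800 × 10⁻⁹ = 6.761 × 10⁻²⁶ kg·m/s.
KE = p²/(2m) = (6.761 × 10⁻²⁶)² / (2 × 9.109 × 10⁻³¹) = 2.509 × 10⁻²¹ J = 2.51 × 10⁻²¹ J.

KE = 2.51 × 10⁻²¹ J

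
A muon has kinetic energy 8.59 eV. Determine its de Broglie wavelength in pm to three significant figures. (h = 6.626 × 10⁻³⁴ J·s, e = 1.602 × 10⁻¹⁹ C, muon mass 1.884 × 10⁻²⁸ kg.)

KE = 8.59 eV = 1.376 × 10⁻¹⁸ J.
p = √(2mKE) = √(2 × 1.884 × 10⁻²⁸ × 1.376 × 10⁻¹⁸) = 2.277 × 10⁻²³ kg·m/s.
λ = h/p = 6.626 × 10⁻³⁴ / 2.277 × 10⁻²³ = 2.91 × 10⁻¹¹ m = 29.1 pm.

λ = 29.1 pm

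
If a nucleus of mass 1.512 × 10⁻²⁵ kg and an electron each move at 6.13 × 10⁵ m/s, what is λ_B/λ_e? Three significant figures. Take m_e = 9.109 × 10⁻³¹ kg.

At fixed v, p = mv so λ = h/(mv) ∝ 1/m.
λ_B/λ_e = m_e/m_B = 9.109 × 10⁻³¹/1.512 × 10⁻²⁵ = 6.02 × 10⁻⁶.

λ_B/λ_e = 6.02 × 10⁻⁶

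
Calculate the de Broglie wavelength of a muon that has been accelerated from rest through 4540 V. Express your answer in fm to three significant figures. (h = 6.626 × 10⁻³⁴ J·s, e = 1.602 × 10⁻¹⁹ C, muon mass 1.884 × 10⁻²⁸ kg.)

λ = 1270 fm

KE = eV = 1.602 × 10⁻¹⁹ × 4540 = 7.273 × 10⁻¹⁶ J.
p = √(2mKE) = √(2 × 1.884 × 10⁻²⁸ × 7.273 × 10⁻¹⁶) = 5.235 × 10⁻²² kg·m/s.
λ = h/p = 6.626 × 10⁻³⁴ / 5.235 × 10⁻²² = 1.27 × 10⁻¹² m = 1270 fm.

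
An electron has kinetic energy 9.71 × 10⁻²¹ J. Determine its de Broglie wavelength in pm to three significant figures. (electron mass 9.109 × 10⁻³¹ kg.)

λ = 4980 pm

p = √(2mKE) = √(2 × 9.109 × 10⁻³¹ × 9.710 × 10⁻²¹) = 1.330 × 10⁻²⁵ kg·m/s.
λ = h/p = 6.626 × 10⁻³⁴ / 1.330 × 10⁻²⁵ = 4.98 × 10⁻⁹ m = 4980 pm.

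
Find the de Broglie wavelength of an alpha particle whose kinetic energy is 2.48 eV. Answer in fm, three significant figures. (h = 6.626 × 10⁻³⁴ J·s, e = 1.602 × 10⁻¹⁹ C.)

KE = 2.48 eV = 3.973 × 10⁻¹⁹ J.
p = √(2mKE) = √(2 × 6.645 × 10⁻²⁷ × 3.973 × 10⁻¹⁹) = 7.266 × 10⁻²³ kg·m/s.
λ = h/p = 6.626 × 10⁻³⁴ / 7.266 × 10⁻²³ = 9.12 × 10⁻¹² m = 9120 fm.

λ = 9120 fm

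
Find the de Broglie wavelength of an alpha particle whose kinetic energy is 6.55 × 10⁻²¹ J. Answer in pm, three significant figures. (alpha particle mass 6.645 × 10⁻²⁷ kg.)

λ = 71.0 pm

p = √(2mKE) = √(2 × 6.645 × 10⁻²⁷ × 6.550 × 10⁻²¹) = 9.330 × 10⁻²⁴ kg·m/s.
λ = h/p = 6.626 × 10⁻³⁴ / 9.330 × 10⁻²⁴ = 7.10 × 10⁻¹¹ m = 71.0 pm.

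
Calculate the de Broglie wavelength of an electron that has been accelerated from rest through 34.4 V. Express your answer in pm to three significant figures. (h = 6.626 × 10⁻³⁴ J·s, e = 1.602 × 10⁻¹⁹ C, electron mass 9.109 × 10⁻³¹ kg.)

KE = eV = 1.602 × 10⁻¹⁹ × 34.40 = 5.511 × 10⁻¹⁸ J.
p = √(2mKE) = √(2 × 9.109 × 10⁻³¹ × 5.511 × 10⁻¹⁸) = 3.169 × 10⁻²⁴ kg·m/s.
λ = h/p = 6.626 × 10⁻³⁴ / 3.169 × 10⁻²⁴ = 2.09 × 10⁻¹⁰ m = 209 pm.

λ = 209 pm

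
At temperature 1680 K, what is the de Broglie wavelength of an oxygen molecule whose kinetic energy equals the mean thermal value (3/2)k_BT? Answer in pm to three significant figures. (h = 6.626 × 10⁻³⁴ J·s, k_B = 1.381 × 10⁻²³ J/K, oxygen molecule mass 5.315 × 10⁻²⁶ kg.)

λ = 10.9 pm

KE = (3/2)k_BT = 1.5 × 1.381 × 10⁻²³ × 1680 = 3.480 × 10⁻²⁰ J.
p = √(2mKE) = √(2 × 5.315 × 10⁻²⁶ × 3.480 × 10⁻²⁰) = 6.082 × 10⁻²³ kg·m/s.
λ = h/p = 1.09 × 10⁻¹¹ m = 10.9 pm.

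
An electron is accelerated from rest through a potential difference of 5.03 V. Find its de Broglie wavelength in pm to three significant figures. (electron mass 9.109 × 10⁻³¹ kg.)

λ = 547 pm

KE = eV = 1.602 × 10⁻¹⁹ × 5.030 = 8.058 × 10⁻¹⁹ J.
p = √(2mKE) = √(2 × 9.109 × 10⁻³¹ × 8.058 × 10⁻¹⁹) = 1.212 × 10⁻²⁴ kg·m/s.
λ = h/p = 6.626 × 10⁻³⁴ / 1.212 × 10⁻²⁴ = 5.47 × 10⁻¹⁰ m = 547 pm.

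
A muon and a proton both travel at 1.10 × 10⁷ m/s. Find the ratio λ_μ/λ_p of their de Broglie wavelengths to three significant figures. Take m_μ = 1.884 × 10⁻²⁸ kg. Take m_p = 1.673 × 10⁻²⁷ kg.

λ_μ/λ_p = 8.88

At fixed v, p = mv so λ = h/(mv) ∝ 1/m.
λ_μ/λ_p = m_p/m_μ = 1.673 × 10⁻²⁷/1.884 × 10⁻²⁸ = 8.88.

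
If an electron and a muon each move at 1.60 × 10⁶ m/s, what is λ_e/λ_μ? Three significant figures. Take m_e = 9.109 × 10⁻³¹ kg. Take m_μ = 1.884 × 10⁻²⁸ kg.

At fixed v, p = mv so λ = h/(mv) ∝ 1/m.
λ_e/λ_μ = m_μ/m_e = 1.884 × 10⁻²⁸/9.109 × 10⁻³¹ = 207.

λ_e/λ_μ = 207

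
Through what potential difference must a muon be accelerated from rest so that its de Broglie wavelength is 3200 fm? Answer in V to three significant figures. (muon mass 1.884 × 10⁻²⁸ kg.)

V = 710 V

p = h/λ = 6.626 × 10⁻³⁴ / 3.200 × 10⁻¹² = 2.071 × 10⁻²² kg·m/s.
KE = p²/(2m) = 1.138 × 10⁻¹⁶ J.
V = KE/e = 1.138 × 10⁻¹⁶ / (1.602 × 10⁻¹⁹) = 710 V.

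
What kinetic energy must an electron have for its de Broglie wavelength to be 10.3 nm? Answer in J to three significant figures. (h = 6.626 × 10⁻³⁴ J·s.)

p = h/λ = 6.626 × 10⁻³⁴ / 1.030 × 10⁻⁸ = 6.433 × 10⁻²⁶ kg·m/s.
KE = p²/(2m) = (6.433 × 10⁻²⁶)² / (2 × 9.109 × 10⁻³¹) = 2.272 × 10⁻²¹ J = 2.27 × 10⁻²¹ J.

KE = 2.27 × 10⁻²¹ J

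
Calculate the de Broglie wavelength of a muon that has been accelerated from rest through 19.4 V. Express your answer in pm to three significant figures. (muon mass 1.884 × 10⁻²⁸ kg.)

KE = eV = 1.602 × 10⁻¹⁹ × 19.40 = 3.108 × 10⁻¹⁸ J.
p = √(2mKE) = √(2 × 1.884 × 10⁻²⁸ × 3.108 × 10⁻¹⁸) = 3.422 × 10⁻²³ kg·m/s.
λ = h/p = 6.626 × 10⁻³⁴ / 3.422 × 10⁻²³ = 1.94 × 10⁻¹¹ m = 19.4 pm.

λ = 19.4 pm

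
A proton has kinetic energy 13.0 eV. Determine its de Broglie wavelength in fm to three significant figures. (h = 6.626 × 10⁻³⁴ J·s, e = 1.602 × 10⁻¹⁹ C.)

λ = 7940 fm

KE = 13.0 eV = 2.083 × 10⁻¹⁸ J.
p = √(2mKE) = √(2 × 1.673 × 10⁻²⁷ × 2.083 × 10⁻¹⁸) = 8.348 × 10⁻²³ kg·m/s.
λ = h/p = 6.626 × 10⁻³⁴ / 8.348 × 10⁻²³ = 7.94 × 10⁻¹² m = 7940 fm.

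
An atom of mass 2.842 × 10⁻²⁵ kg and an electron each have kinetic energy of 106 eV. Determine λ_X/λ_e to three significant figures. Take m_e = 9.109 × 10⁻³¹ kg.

λ_X/λ_e = 1.79 × 10⁻³

At fixed KE, p = √(2mKE) so λ = h/p ∝ 1/√m.
λ_X/λ_e = √(m_e/m_X) = √(9.109 × 10⁻³¹/2.842 × 10⁻²⁵) = √(3.205 × 10⁻⁶) = 1.79 × 10⁻³.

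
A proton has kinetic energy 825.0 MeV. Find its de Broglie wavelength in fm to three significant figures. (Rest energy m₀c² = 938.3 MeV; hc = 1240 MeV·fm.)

λ = 0.831 fm

Total energy E = KE + m₀c² = 825.0 + 938.3 = 1763.3 MeV.
(pc)² = E² − (m₀c²)² = (1763.3)² − (938.3)² = 2.229 × 10⁶ MeV², so pc = 1493 MeV.
λ = hc/(pc) = 1240 MeV·fm / 1493 MeV = 0.831 fm.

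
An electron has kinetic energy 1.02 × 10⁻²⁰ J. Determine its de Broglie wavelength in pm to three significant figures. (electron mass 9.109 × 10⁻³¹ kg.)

p = √(2mKE) = √(2 × 9.109 × 10⁻³¹ × 1.020 × 10⁻²⁰) = 1.363 × 10⁻²⁵ kg·m/s.
λ = h/p = 6.626 × 10⁻³⁴ / 1.363 × 10⁻²⁵ = 4.86 × 10⁻⁹ m = 4860 pm.

λ = 4860 pm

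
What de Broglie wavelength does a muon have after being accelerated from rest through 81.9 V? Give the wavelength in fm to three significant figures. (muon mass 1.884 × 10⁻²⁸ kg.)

λ = 9420 fm

KE = eV = 1.602 × 10⁻¹⁹ × 81.90 = 1.312 × 10⁻¹⁷ J.
p = √(2mKE) = √(2 × 1.884 × 10⁻²⁸ × 1.312 × 10⁻¹⁷) = 7.031 × 10⁻²³ kg·m/s.
λ = h/p = 6.626 × 10⁻³⁴ / 7.031 × 10⁻²³ = 9.42 × 10⁻¹² m = 9420 fm.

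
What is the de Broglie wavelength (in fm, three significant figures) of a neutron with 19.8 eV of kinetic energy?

λ = 6430 fm

KE = 19.8 eV = 3.172 × 10⁻¹⁸ J.
p = √(2mKE) = √(2 × 1.675 × 10⁻²⁷ × 3.172 × 10⁻¹⁸) = 1.031 × 10⁻²² kg·m/s.
λ = h/p = 6.626 × 10⁻³⁴ / 1.031 × 10⁻²² = 6.43 × 10⁻¹² m = 6430 fm.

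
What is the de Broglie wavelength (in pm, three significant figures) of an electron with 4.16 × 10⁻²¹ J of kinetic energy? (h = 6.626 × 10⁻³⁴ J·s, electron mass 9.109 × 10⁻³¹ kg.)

p = √(2mKE) = √(2 × 9.109 × 10⁻³¹ × 4.160 × 10⁻²¹) = 8.706 × 10⁻²⁶ kg·m/s.
λ = h/p = 6.626 × 10⁻³⁴ / 8.706 × 10⁻²⁶ = 7.61 × 10⁻⁹ m = 7610 pm.

λ = 7610 pm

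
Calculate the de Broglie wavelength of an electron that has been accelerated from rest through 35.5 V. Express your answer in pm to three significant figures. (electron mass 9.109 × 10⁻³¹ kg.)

λ = 206 pm

KE = eV = 1.602 × 10⁻¹⁹ × 35.50 = 5.687 × 10⁻¹⁸ J.
p = √(2mKE) = √(2 × 9.109 × 10⁻³¹ × 5.687 × 10⁻¹⁸) = 3.219 × 10⁻²⁴ kg·m/s.
λ = h/p = 6.626 × 10⁻³⁴ / 3.219 × 10⁻²⁴ = 2.06 × 10⁻¹⁰ m = 206 pm.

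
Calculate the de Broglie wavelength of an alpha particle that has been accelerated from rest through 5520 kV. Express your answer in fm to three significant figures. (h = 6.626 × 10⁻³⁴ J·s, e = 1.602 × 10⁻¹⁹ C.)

KE = 2eV = 2 × 1.602 × 10⁻¹⁹ × 5.520 × 10⁶ = 1.769 × 10⁻¹² J.
p = √(2mKE) = √(2 × 6.645 × 10⁻²⁷ × 1.769 × 10⁻¹²) = 1.533 × 10⁻¹⁹ kg·m/s.
λ = h/p = 6.626 × 10⁻³⁴ / 1.533 × 10⁻¹⁹ = 4.32 × 10⁻¹⁵ m = 4.32 fm.

λ = 4.32 fm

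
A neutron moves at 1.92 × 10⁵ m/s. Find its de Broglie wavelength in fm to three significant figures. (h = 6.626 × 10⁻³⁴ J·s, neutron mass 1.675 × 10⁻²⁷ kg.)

p = mv = 1.675 × 10⁻²⁷ × 1.92 × 10⁵ = 3.216 × 10⁻²² kg·m/s.
λ = h/p = 6.626 × 10⁻³⁴ / 3.216 × 10⁻²² = 2.06 × 10⁻¹² m = 2060 fm.

λ = 2060 fm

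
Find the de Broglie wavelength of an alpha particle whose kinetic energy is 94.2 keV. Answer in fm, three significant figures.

KE = 94.2 keV = 1.509 × 10⁻¹⁴ J.
p = √(2mKE) = √(2 × 6.645 × 10⁻²⁷ × 1.509 × 10⁻¹⁴) = 1.416 × 10⁻²⁰ kg·m/s.
λ = h/p = 6.626 × 10⁻³⁴ / 1.416 × 10⁻²⁰ = 4.68 × 10⁻¹⁴ m = 46.8 fm.

λ = 46.8 fm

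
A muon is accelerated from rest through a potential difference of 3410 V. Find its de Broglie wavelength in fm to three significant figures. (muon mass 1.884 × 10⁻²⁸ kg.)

KE = eV = 1.602 × 10⁻¹⁹ × 3410 = 5.463 × 10⁻¹⁶ J.
p = √(2mKE) = √(2 × 1.884 × 10⁻²⁸ × 5.463 × 10⁻¹⁶) = 4.537 × 10⁻²² kg·m/s.
λ = h/p = 6.626 × 10⁻³⁴ / 4.537 × 10⁻²² = 1.46 × 10⁻¹² m = 1460 fm.

λ = 1460 fm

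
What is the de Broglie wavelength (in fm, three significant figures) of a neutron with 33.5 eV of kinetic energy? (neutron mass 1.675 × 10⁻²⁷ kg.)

KE = 33.5 eV = 5.367 × 10⁻¹⁸ J.
p = √(2mKE) = √(2 × 1.675 × 10⁻²⁷ × 5.367 × 10⁻¹⁸) = 1.341 × 10⁻²² kg·m/s.
λ = h/p = 6.626 × 10⁻³⁴ / 1.341 × 10⁻²² = 4.94 × 10⁻¹² m = 4940 fm.

λ = 4940 fm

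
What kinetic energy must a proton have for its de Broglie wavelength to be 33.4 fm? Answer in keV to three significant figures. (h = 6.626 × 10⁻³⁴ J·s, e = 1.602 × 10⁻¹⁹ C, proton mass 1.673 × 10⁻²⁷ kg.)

KE = 734 keV

p = h/λ = 6.626 × 10⁻³⁴ / 3.340 × 10⁻¹⁴ = 1.984 × 10⁻²⁰ kg·m/s.
KE = p²/(2m) = (1.984 × 10⁻²⁰)² / (2 × 1.673 × 10⁻²⁷) = 1.176 × 10⁻¹³ J = 734 keV.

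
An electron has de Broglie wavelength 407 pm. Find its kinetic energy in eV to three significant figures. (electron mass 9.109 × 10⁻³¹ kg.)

p = h/λ = 6.626 × 10⁻³⁴ / 4.070 × 10⁻¹⁰ = 1.628 × 10⁻²⁴ kg·m/s.
KE = p²/(2m) = (1.628 × 10⁻²⁴)² / (2 × 9.109 × 10⁻³¹) = 1.455 × 10⁻¹⁸ J = 9.08 eV.

KE = 9.08 eV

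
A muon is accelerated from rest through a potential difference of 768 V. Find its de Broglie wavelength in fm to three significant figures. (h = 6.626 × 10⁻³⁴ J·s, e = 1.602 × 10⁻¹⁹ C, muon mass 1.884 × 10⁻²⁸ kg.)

KE = eV = 1.602 × 10⁻¹⁹ × 768.0 = 1.230 × 10⁻¹⁶ J.
p = √(2mKE) = √(2 × 1.884 × 10⁻²⁸ × 1.230 × 10⁻¹⁶) = 2.153 × 10⁻²² kg·m/s.
λ = h/p = 6.626 × 10⁻³⁴ / 2.153 × 10⁻²² = 3.08 × 10⁻¹² m = 3080 fm.

λ = 3080 fm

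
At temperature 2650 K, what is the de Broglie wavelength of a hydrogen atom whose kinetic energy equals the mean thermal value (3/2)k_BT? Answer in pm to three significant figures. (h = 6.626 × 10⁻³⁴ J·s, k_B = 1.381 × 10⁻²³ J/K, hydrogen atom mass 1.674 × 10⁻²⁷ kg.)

λ = 48.9 pm

KE = (3/2)k_BT = 1.5 × 1.381 × 10⁻²³ × 2650 = 5.489 × 10⁻²⁰ J.
p = √(2mKE) = √(2 × 1.674 × 10⁻²⁷ × 5.489 × 10⁻²⁰) = 1.356 × 10⁻²³ kg·m/s.
λ = h/p = 4.89 × 10⁻¹¹ m = 48.9 pm.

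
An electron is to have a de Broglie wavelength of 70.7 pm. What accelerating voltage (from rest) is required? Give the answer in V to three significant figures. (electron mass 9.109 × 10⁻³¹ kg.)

p = h/λ = 6.626 × 10⁻³⁴ / 7.070 × 10⁻¹¹ = 9.372 × 10⁻²⁴ kg·m/s.
KE = p²/(2m) = 4.821 × 10⁻¹⁷ J.
V = KE/e = 4.821 × 10⁻¹⁷ / (1.602 × 10⁻¹⁹) = 301 V.

V = 301 V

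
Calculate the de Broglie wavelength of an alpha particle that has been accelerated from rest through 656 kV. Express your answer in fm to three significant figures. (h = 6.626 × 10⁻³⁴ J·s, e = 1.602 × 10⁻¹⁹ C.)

KE = 2eV = 2 × 1.602 × 10⁻¹⁹ × 6.560 × 10⁵ = 2.102 × 10⁻¹³ J.
p = √(2mKE) = √(2 × 6.645 × 10⁻²⁷ × 2.102 × 10⁻¹³) = 5.285 × 10⁻²⁰ kg·m/s.
λ = h/p = 6.626 × 10⁻³⁴ / 5.285 × 10⁻²⁰ = 1.25 × 10⁻¹⁴ m = 12.5 fm.

λ = 12.5 fm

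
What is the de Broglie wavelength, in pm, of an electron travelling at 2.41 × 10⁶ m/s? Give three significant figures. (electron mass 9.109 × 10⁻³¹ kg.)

p = mv = 9.109 × 10⁻³¹ × 2.41 × 10⁶ = 2.195 × 10⁻²⁴ kg·m/s.
λ = h/p = 6.626 × 10⁻³⁴ / 2.195 × 10⁻²⁴ = 3.02 × 10⁻¹⁰ m = 302 pm.

λ = 302 pm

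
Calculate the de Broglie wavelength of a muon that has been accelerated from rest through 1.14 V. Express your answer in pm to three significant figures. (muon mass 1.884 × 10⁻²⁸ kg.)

λ = 79.9 pm

KE = eV = 1.602 × 10⁻¹⁹ × 1.140 = 1.826 × 10⁻¹⁹ J.
p = √(2mKE) = √(2 × 1.884 × 10⁻²⁸ × 1.826 × 10⁻¹⁹) = 8.295 × 10⁻²⁴ kg·m/s.
λ = h/p = 6.626 × 10⁻³⁴ / 8.295 × 10⁻²⁴ = 7.99 × 10⁻¹¹ m = 79.9 pm.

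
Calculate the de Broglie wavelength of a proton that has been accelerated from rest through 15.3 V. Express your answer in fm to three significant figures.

KE = eV = 1.602 × 10⁻¹⁹ × 15.30 = 2.451 × 10⁻¹⁸ J.
p = √(2mKE) = √(2 × 1.673 × 10⁻²⁷ × 2.451 × 10⁻¹⁸) = 9.056 × 10⁻²³ kg·m/s.
λ = h/p = 6.626 × 10⁻³⁴ / 9.056 × 10⁻²³ = 7.32 × 10⁻¹² m = 7320 fm.

λ = 7320 fm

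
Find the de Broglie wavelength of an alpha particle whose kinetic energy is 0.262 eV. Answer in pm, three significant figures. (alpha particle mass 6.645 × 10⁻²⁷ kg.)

λ = 28.1 pm

KE = 0.262 eV = 4.197 × 10⁻²⁰ J.
p = √(2mKE) = √(2 × 6.645 × 10⁻²⁷ × 4.197 × 10⁻²⁰) = 2.362 × 10⁻²³ kg·m/s.
λ = h/p = 6.626 × 10⁻³⁴ / 2.362 × 10⁻²³ = 2.81 × 10⁻¹¹ m = 28.1 pm.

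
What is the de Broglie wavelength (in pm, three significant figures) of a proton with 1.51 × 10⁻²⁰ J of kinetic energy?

p = √(2mKE) = √(2 × 1.673 × 10⁻²⁷ × 1.510 × 10⁻²⁰) = 7.108 × 10⁻²⁴ kg·m/s.
λ = h/p = 6.626 × 10⁻³⁴ / 7.108 × 10⁻²⁴ = 9.32 × 10⁻¹¹ m = 93.2 pm.

λ = 93.2 pm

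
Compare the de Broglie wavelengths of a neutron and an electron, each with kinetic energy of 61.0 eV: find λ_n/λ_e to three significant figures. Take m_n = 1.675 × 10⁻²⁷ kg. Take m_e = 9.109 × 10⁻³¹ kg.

At fixed KE, p = √(2mKE) so λ = h/p ∝ 1/√m.
λ_n/λ_e = √(m_e/m_n) = √(9.109 × 10⁻³¹/1.675 × 10⁻²⁷) = √(5.438 × 10⁻⁴) = 0.0233.

λ_n/λ_e = 0.0233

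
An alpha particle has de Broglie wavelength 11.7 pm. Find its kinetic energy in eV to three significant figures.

p = h/λ = 6.626 × 10⁻³⁴ / 1.170 × 10⁻¹¹ = 5.663 × 10⁻²³ kg·m/s.
KE = p²/(2m) = (5.663 × 10⁻²³)² / (2 × 6.645 × 10⁻²⁷) = 2.413 × 10⁻¹⁹ J = 1.51 eV.

KE = 1.51 eV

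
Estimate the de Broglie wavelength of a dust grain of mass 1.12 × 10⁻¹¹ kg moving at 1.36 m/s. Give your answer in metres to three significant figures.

λ = 4.35 × 10⁻²³ m

p = mv = 1.12 × 10⁻¹¹ × 1.36 = 1.523 × 10⁻¹¹ kg·m/s.
λ = h/p = 6.626 × 10⁻³⁴ / 1.523 × 10⁻¹¹ = 4.35 × 10⁻²³ m.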